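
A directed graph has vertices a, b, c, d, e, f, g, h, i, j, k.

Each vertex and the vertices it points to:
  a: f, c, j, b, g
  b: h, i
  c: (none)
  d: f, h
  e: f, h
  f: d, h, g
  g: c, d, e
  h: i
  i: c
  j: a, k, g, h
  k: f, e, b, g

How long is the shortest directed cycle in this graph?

2

For each vertex v, BFS finds the shortest path from v back to v.
The shortest such closed walk is j → a → j, length 2.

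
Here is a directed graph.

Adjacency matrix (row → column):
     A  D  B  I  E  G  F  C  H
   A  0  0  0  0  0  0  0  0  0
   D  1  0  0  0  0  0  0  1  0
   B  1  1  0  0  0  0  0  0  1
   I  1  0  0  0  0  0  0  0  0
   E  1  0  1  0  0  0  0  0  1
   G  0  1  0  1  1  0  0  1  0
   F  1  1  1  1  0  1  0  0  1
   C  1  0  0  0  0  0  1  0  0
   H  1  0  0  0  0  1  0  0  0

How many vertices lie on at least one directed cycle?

7

A vertex is on a directed cycle iff it belongs to a strongly connected component of size ≥ 2 (or has a self-loop).
The vertices on cycles are {B, C, D, E, F, G, H} — 7 in total.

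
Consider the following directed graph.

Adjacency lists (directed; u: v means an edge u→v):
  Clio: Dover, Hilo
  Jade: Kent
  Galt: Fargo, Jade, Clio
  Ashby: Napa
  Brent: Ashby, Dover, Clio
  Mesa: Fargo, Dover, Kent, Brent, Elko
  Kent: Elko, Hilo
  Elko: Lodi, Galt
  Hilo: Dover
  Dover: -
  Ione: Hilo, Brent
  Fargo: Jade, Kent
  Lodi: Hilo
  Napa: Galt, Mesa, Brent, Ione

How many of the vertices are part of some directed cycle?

A vertex is on a directed cycle iff it belongs to a strongly connected component of size ≥ 2 (or has a self-loop).
The vertices on cycles are {Elko, Galt, Ione, Jade, Kent, Mesa, Napa, Ashby, Brent, Fargo} — 10 in total.

10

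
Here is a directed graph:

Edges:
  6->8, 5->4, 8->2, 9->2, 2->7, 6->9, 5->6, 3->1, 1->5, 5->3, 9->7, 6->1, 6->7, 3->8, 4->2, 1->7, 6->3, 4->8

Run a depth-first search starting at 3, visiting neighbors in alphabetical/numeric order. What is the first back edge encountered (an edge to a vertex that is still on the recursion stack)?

5→3

DFS from 3 (visiting neighbors in alphabetical/numeric order); mark gray on enter, black on exit:
3 gray
  1 gray
    5 gray
      5→3: 3 is gray → back edge
First back edge: 5 → 3.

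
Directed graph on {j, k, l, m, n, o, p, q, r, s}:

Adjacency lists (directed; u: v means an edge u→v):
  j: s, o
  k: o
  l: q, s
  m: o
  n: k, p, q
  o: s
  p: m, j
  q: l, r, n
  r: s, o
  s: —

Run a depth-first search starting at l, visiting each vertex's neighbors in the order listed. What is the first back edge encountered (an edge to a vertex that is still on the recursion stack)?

q→l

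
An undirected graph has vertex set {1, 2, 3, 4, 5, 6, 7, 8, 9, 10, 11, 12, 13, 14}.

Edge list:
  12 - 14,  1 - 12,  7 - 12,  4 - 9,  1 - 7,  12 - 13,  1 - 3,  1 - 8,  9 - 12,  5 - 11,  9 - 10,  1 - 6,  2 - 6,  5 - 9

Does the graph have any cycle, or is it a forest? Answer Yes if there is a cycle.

DFS, tracking each vertex's parent; an edge to a visited non-parent vertex closes a cycle.
Start from 11:
visit 11 (parent –)
  visit 5 (parent 11)
    visit 9 (parent 5)
      visit 10 (parent 9)
        10–9: parent, skip
      visit 4 (parent 9)
        4–9: parent, skip
      9–5: parent, skip
      visit 12 (parent 9)
        visit 13 (parent 12)
          13–12: parent, skip
        visit 1 (parent 12)
          visit 7 (parent 1)
            7–1: parent, skip
            7–12: 12 visited and ≠ parent → cycle
Cycle: 12 – 1 – 7 – 12.

Yes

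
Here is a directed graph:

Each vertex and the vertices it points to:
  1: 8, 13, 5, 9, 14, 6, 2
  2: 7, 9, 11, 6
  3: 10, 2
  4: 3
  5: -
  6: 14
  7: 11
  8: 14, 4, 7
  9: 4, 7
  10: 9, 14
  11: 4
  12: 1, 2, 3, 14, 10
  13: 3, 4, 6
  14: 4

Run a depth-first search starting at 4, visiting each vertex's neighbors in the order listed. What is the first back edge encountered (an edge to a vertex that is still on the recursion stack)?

DFS from 4 (visiting each vertex's neighbors in the order listed); mark gray on enter, black on exit:
4 gray
  3 gray
    10 gray
      9 gray
        9→4: 4 is gray → back edge
First back edge: 9 → 4.

9→4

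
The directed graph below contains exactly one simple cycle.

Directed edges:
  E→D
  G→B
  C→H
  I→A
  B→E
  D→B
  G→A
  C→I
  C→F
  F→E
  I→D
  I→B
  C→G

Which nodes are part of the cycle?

B, D, E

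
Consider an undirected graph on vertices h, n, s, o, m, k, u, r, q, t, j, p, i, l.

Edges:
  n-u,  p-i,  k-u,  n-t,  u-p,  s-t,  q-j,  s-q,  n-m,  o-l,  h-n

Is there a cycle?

No

DFS, tracking each vertex's parent; an edge to a visited non-parent vertex closes a cycle.
Start from u:
visit u (parent –)
  visit p (parent u)
    p–u: parent, skip
    visit i (parent p)
      i–p: parent, skip
  visit k (parent u)
    k–u: parent, skip
  visit n (parent u)
    visit t (parent n)
      visit s (parent t)
        s–t: parent, skip
        visit q (parent s)
          visit j (parent q)
            j–q: parent, skip
          q–s: parent, skip
      t–n: parent, skip
    visit m (parent n)
      m–n: parent, skip
    n–u: parent, skip
    visit h (parent n)
      h–n: parent, skip
visit o (parent –)
  visit l (parent o)
    l–o: parent, skip
visit r (parent –)
No non-parent visited neighbor found — the graph is a forest.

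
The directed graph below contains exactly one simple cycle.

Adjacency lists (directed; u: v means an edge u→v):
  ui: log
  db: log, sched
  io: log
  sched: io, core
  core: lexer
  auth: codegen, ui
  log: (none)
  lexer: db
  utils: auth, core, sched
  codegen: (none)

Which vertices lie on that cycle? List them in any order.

db, core, lexer, sched

DFS with gray/black marking from sched:
sched gray
  io gray
    log gray
    log black
  io black
  core gray
    lexer gray
      db gray
        db→log: log black — skip
        db→sched: sched is gray → back edge
Back edge closes the cycle sched → core → lexer → db → sched; its vertices are {db, core, lexer, sched}.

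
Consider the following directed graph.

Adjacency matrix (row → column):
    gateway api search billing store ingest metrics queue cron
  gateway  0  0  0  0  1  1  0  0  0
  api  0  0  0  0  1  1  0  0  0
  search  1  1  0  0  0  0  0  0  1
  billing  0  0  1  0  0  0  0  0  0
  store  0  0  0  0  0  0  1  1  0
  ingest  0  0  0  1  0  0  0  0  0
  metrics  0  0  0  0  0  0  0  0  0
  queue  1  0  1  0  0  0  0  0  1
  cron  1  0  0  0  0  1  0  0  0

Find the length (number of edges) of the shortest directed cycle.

3

For each vertex v, BFS finds the shortest path from v back to v.
The shortest such closed walk is queue → gateway → store → queue, length 3.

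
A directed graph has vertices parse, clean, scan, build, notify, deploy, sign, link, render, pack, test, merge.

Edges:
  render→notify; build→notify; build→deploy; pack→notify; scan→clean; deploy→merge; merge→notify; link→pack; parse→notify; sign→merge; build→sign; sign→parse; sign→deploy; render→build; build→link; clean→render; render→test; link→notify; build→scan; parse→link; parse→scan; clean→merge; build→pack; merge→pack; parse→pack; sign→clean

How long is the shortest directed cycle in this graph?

4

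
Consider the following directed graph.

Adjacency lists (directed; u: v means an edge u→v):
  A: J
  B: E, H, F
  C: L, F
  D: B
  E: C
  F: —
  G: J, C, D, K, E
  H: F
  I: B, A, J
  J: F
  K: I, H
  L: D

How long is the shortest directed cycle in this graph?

For each vertex v, BFS finds the shortest path from v back to v.
The shortest such closed walk is C → L → D → B → E → C, length 5.

5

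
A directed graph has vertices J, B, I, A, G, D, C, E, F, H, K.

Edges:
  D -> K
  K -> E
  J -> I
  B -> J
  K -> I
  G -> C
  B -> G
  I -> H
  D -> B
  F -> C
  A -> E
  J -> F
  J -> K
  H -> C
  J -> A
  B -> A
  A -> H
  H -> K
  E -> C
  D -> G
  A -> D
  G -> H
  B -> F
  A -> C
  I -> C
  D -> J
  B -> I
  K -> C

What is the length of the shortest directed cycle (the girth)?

For each vertex v, BFS finds the shortest path from v back to v.
The shortest such closed walk is D → J → A → D, length 3.

3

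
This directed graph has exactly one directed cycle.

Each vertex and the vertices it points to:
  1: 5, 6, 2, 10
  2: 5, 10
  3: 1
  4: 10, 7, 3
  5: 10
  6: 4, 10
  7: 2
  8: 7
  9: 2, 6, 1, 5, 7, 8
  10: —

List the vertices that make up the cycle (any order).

DFS with gray/black marking from 1:
1 gray
  5 gray
    10 gray
    10 black
  5 black
  6 gray
    4 gray
      4→10: 10 black — skip
      7 gray
        2 gray
          2→5: 5 black — skip
          2→10: 10 black — skip
        2 black
      7 black
      3 gray
        3→1: 1 is gray → back edge
Back edge closes the cycle 1 → 6 → 4 → 3 → 1; its vertices are {1, 3, 4, 6}.

1, 3, 4, 6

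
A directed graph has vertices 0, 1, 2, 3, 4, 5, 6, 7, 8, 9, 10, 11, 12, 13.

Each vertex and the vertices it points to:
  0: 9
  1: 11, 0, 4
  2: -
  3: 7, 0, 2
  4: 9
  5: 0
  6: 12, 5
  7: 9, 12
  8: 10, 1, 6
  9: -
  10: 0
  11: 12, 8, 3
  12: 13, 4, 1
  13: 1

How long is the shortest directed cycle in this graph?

3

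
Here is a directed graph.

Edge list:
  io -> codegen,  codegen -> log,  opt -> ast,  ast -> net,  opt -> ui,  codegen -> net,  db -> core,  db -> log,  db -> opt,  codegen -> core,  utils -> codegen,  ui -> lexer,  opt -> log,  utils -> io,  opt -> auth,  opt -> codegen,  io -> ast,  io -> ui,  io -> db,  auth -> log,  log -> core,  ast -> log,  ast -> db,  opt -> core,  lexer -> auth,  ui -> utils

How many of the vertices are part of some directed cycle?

6

A vertex is on a directed cycle iff it belongs to a strongly connected component of size ≥ 2 (or has a self-loop).
The vertices on cycles are {db, io, ui, ast, opt, utils} — 6 in total.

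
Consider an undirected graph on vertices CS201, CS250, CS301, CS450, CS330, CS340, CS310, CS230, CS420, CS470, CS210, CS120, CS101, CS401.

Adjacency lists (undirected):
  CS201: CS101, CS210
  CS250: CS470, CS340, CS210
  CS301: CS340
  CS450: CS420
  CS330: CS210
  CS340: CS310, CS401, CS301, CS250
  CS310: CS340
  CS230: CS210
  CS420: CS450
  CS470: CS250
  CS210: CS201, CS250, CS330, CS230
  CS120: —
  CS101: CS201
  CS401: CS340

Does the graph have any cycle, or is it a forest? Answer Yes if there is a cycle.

No

DFS, tracking each vertex's parent; an edge to a visited non-parent vertex closes a cycle.
Start from CS210:
visit CS210 (parent –)
  visit CS201 (parent CS210)
    visit CS101 (parent CS201)
      CS101–CS201: parent, skip
    CS201–CS210: parent, skip
  visit CS250 (parent CS210)
    visit CS470 (parent CS250)
      CS470–CS250: parent, skip
    visit CS340 (parent CS250)
      visit CS310 (parent CS340)
        CS310–CS340: parent, skip
      visit CS401 (parent CS340)
        CS401–CS340: parent, skip
      visit CS301 (parent CS340)
        CS301–CS340: parent, skip
      CS340–CS250: parent, skip
    CS250–CS210: parent, skip
  visit CS330 (parent CS210)
    CS330–CS210: parent, skip
  visit CS230 (parent CS210)
    CS230–CS210: parent, skip
visit CS450 (parent –)
  visit CS420 (parent CS450)
    CS420–CS450: parent, skip
visit CS120 (parent –)
No non-parent visited neighbor found — the graph is a forest.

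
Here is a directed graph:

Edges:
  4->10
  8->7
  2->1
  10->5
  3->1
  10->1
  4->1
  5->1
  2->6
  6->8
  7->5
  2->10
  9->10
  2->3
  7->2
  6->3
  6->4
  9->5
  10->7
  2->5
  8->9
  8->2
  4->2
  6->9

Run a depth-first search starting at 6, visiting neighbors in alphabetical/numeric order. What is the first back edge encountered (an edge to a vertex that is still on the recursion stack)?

DFS from 6 (visiting neighbors in alphabetical/numeric order); mark gray on enter, black on exit:
6 gray
  3 gray
    1 gray
    1 black
  3 black
  4 gray
    4→1: 1 black — skip
    2 gray
      2→1: 1 black — skip
      2→3: 3 black — skip
      5 gray
        5→1: 1 black — skip
      5 black
      2→6: 6 is gray → back edge
First back edge: 2 → 6.

2->6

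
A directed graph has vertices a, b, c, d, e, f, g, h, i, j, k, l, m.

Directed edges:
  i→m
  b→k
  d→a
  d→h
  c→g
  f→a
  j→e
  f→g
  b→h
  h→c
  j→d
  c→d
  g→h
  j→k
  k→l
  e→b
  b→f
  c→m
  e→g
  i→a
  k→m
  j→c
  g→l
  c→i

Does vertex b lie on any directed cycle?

No

b lies on a cycle iff there is a path from b back to itself.
Exploring from b, it never reaches itself; equivalently, its strongly connected component is a singleton.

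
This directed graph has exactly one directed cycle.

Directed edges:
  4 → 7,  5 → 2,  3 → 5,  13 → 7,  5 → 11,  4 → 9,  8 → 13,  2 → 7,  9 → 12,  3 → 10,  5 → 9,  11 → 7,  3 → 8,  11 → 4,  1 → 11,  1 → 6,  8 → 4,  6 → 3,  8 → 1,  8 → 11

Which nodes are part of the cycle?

1, 3, 6, 8

DFS with gray/black marking from 3:
3 gray
  5 gray
    11 gray
      7 gray
      7 black
      4 gray
        9 gray
          12 gray
          12 black
        9 black
        4→7: 7 black — skip
      4 black
    11 black
    5→9: 9 black — skip
    2 gray
      2→7: 7 black — skip
    2 black
  5 black
  10 gray
  10 black
  8 gray
    8→4: 4 black — skip
    8→11: 11 black — skip
    13 gray
      13→7: 7 black — skip
    13 black
    1 gray
      6 gray
        6→3: 3 is gray → back edge
Back edge closes the cycle 3 → 8 → 1 → 6 → 3; its vertices are {1, 3, 6, 8}.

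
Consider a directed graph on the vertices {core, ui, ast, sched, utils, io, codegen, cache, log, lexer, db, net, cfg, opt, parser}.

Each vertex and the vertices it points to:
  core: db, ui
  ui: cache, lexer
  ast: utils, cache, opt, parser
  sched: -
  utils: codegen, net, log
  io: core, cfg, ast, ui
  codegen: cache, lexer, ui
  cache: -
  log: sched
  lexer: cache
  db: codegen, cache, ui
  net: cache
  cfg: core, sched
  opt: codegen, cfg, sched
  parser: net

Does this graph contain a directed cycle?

DFS with white/gray/black marking, starting from cache:
cache gray
cache black
core gray
  db gray
    codegen gray
      codegen→cache: cache black — skip
      lexer gray
        lexer→cache: cache black — skip
      lexer black
      ui gray
        ui→cache: cache black — skip
        ui→lexer: lexer black — skip
      ui black
    codegen black
    db→cache: cache black — skip
    db→ui: ui black — skip
  db black
  core→ui: ui black — skip
core black
ast gray
  utils gray
    utils→codegen: codegen black — skip
    net gray
      net→cache: cache black — skip
    net black
    log gray
      sched gray
      sched black
    log black
  utils black
  ast→cache: cache black — skip
  opt gray
    opt→codegen: codegen black — skip
    cfg gray
      cfg→core: core black — skip
      cfg→sched: sched black — skip
    cfg black
    opt→sched: sched black — skip
  opt black
  parser gray
    parser→net: net black — skip
  parser black
ast black
io gray
  io→core: core black — skip
  io→cfg: cfg black — skip
  io→ast: ast black — skip
  io→ui: ui black — skip
io black
Every edge goes to a white or black vertex — no back edge, so the graph is acyclic.

No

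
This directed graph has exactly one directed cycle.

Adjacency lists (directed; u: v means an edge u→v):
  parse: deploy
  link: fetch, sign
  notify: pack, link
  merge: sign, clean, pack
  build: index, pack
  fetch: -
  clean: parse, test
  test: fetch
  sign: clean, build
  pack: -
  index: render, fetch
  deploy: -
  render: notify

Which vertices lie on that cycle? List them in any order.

link, sign, build, index, notify, render

DFS with gray/black marking from sign:
sign gray
  clean gray
    parse gray
      deploy gray
      deploy black
    parse black
    test gray
      fetch gray
      fetch black
    test black
  clean black
  build gray
    index gray
      render gray
        notify gray
          pack gray
          pack black
          link gray
            link→fetch: fetch black — skip
            link→sign: sign is gray → back edge
Back edge closes the cycle sign → build → index → render → notify → link → sign; its vertices are {link, sign, build, index, notify, render}.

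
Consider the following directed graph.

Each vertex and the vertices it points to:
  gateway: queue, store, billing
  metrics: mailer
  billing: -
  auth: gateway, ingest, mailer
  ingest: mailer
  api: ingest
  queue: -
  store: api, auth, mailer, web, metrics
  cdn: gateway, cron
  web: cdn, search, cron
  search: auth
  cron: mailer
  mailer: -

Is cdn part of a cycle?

Yes

cdn is on a cycle iff cdn can reach itself via ≥1 edge.
cdn → gateway → store → web → cdn — yes.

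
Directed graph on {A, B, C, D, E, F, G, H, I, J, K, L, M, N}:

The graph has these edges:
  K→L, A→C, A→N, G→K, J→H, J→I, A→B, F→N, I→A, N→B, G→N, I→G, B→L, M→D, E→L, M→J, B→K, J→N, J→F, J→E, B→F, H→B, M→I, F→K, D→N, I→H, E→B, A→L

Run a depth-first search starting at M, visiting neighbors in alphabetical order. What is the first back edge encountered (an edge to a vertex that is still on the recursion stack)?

F->N

DFS from M (visiting neighbors in alphabetical order); mark gray on enter, black on exit:
M gray
  D gray
    N gray
      B gray
        F gray
          K gray
            L gray
            L black
          K black
          F→N: N is gray → back edge
First back edge: F → N.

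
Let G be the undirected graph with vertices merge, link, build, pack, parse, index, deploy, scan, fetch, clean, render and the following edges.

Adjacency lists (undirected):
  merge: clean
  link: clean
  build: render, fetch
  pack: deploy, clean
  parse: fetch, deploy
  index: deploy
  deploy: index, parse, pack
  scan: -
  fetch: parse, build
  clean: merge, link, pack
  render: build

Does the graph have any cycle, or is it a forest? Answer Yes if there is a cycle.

DFS, tracking each vertex's parent; an edge to a visited non-parent vertex closes a cycle.
Start from merge:
visit merge (parent –)
  visit clean (parent merge)
    clean–merge: parent, skip
    visit link (parent clean)
      link–clean: parent, skip
    visit pack (parent clean)
      visit deploy (parent pack)
        visit index (parent deploy)
          index–deploy: parent, skip
        visit parse (parent deploy)
          visit fetch (parent parse)
            fetch–parse: parent, skip
            visit build (parent fetch)
              visit render (parent build)
                render–build: parent, skip
              build–fetch: parent, skip
          parse–deploy: parent, skip
        deploy–pack: parent, skip
      pack–clean: parent, skip
visit scan (parent –)
No non-parent visited neighbor found — the graph is a forest.

No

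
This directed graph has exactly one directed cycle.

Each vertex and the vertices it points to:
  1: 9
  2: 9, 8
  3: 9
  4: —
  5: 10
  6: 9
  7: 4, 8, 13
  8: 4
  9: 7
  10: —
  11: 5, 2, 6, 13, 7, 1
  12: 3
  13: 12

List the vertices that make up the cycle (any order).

DFS with gray/black marking from 7:
7 gray
  4 gray
  4 black
  8 gray
    8→4: 4 black — skip
  8 black
  13 gray
    12 gray
      3 gray
        9 gray
          9→7: 7 is gray → back edge
Back edge closes the cycle 7 → 13 → 12 → 3 → 9 → 7; its vertices are {3, 7, 9, 12, 13}.

3, 7, 9, 12, 13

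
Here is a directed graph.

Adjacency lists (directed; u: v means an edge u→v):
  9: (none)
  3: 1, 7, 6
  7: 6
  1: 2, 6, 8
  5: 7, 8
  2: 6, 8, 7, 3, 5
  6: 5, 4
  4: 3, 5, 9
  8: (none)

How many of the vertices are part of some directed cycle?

7

A vertex is on a directed cycle iff it belongs to a strongly connected component of size ≥ 2 (or has a self-loop).
The vertices on cycles are {1, 2, 3, 4, 5, 6, 7} — 7 in total.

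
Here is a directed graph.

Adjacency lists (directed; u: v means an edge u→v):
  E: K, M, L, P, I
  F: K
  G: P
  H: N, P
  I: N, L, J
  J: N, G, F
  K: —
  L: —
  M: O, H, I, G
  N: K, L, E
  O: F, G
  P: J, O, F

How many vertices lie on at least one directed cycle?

9

A vertex is on a directed cycle iff it belongs to a strongly connected component of size ≥ 2 (or has a self-loop).
The vertices on cycles are {E, G, H, I, J, M, N, O, P} — 9 in total.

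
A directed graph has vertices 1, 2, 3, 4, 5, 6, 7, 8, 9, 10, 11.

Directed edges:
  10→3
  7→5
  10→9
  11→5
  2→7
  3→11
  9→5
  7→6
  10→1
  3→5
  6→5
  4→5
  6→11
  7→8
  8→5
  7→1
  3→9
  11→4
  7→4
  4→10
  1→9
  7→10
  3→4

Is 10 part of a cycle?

Yes

10 is on a cycle iff 10 can reach itself via ≥1 edge.
10 → 3 → 4 → 10 — yes.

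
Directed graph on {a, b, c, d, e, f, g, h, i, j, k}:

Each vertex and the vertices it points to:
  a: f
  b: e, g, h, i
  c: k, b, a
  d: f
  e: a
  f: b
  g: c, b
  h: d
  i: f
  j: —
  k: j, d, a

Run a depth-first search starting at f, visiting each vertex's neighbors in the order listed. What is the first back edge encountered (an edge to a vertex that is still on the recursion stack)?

DFS from f (visiting each vertex's neighbors in the order listed); mark gray on enter, black on exit:
f gray
  b gray
    e gray
      a gray
        a→f: f is gray → back edge
First back edge: a → f.

a->f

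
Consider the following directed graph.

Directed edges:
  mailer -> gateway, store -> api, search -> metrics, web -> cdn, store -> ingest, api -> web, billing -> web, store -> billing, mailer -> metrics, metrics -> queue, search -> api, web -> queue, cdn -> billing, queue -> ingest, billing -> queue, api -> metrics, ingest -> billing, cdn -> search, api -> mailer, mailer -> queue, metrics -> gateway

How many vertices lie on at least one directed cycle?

A vertex is on a directed cycle iff it belongs to a strongly connected component of size ≥ 2 (or has a self-loop).
The vertices on cycles are {api, cdn, web, queue, ingest, mailer, search, billing, metrics} — 9 in total.

9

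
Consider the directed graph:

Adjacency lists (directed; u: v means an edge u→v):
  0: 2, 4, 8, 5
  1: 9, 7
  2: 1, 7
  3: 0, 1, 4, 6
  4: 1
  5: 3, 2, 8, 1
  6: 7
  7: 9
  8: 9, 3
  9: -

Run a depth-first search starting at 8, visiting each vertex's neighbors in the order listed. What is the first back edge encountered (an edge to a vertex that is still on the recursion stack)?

DFS from 8 (visiting each vertex's neighbors in the order listed); mark gray on enter, black on exit:
8 gray
  9 gray
  9 black
  3 gray
    0 gray
      2 gray
        1 gray
          1→9: 9 black — skip
          7 gray
            7→9: 9 black — skip
          7 black
        1 black
        2→7: 7 black — skip
      2 black
      4 gray
        4→1: 1 black — skip
      4 black
      0→8: 8 is gray → back edge
First back edge: 0 → 8.

0→8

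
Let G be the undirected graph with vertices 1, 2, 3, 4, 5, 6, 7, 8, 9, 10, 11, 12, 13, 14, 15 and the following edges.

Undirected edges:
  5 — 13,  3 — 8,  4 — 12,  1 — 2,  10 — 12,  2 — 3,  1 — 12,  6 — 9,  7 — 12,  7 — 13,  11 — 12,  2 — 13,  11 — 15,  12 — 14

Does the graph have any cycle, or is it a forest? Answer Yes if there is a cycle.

Yes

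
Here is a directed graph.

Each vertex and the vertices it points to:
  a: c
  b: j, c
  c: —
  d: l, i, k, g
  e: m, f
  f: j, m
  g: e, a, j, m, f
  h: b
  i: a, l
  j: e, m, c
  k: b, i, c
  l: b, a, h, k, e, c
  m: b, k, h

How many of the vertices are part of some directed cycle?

A vertex is on a directed cycle iff it belongs to a strongly connected component of size ≥ 2 (or has a self-loop).
The vertices on cycles are {b, e, f, h, i, j, k, l, m} — 9 in total.

9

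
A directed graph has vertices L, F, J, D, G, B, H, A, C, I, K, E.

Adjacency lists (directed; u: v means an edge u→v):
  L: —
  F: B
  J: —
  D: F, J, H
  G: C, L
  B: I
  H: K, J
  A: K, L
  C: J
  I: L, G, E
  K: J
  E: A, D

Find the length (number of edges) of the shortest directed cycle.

5

For each vertex v, BFS finds the shortest path from v back to v.
The shortest such closed walk is E → D → F → B → I → E, length 5.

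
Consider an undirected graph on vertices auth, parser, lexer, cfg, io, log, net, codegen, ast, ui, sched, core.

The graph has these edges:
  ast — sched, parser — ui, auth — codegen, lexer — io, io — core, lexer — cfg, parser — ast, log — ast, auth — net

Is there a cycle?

DFS, tracking each vertex's parent; an edge to a visited non-parent vertex closes a cycle.
Start from log:
visit log (parent –)
  visit ast (parent log)
    visit sched (parent ast)
      sched–ast: parent, skip
    ast–log: parent, skip
    visit parser (parent ast)
      visit ui (parent parser)
        ui–parser: parent, skip
      parser–ast: parent, skip
visit auth (parent –)
  visit codegen (parent auth)
    codegen–auth: parent, skip
  visit net (parent auth)
    net–auth: parent, skip
visit lexer (parent –)
  visit cfg (parent lexer)
    cfg–lexer: parent, skip
  visit io (parent lexer)
    io–lexer: parent, skip
    visit core (parent io)
      core–io: parent, skip
No non-parent visited neighbor found — the graph is a forest.

No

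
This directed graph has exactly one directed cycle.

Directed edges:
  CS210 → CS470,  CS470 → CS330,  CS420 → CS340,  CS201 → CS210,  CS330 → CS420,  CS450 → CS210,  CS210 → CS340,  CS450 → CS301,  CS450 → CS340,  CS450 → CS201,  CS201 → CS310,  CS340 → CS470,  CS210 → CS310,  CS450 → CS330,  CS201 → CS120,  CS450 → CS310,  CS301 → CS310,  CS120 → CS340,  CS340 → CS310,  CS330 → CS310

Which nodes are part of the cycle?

DFS with gray/black marking from CS330:
CS330 gray
  CS310 gray
  CS310 black
  CS420 gray
    CS340 gray
      CS470 gray
        CS470→CS330: CS330 is gray → back edge
Back edge closes the cycle CS330 → CS420 → CS340 → CS470 → CS330; its vertices are {CS330, CS340, CS420, CS470}.

CS330, CS340, CS420, CS470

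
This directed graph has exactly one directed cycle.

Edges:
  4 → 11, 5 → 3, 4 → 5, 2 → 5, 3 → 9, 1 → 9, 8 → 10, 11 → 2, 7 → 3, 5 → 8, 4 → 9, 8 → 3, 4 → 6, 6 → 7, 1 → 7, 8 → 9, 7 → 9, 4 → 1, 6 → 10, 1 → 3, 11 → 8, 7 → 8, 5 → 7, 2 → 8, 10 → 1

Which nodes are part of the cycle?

1, 7, 8, 10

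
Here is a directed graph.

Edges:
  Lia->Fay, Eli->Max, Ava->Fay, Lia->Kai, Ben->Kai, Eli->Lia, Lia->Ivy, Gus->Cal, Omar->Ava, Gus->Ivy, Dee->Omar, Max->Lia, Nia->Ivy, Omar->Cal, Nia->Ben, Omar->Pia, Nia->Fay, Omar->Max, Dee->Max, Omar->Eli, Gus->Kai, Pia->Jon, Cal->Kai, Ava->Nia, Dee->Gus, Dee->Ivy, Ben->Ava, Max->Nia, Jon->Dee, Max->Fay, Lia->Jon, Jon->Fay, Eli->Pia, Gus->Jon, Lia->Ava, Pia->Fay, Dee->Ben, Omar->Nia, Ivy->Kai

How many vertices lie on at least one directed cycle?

A vertex is on a directed cycle iff it belongs to a strongly connected component of size ≥ 2 (or has a self-loop).
The vertices on cycles are {Ava, Ben, Dee, Eli, Gus, Jon, Lia, Max, Nia, Pia, Omar} — 11 in total.

11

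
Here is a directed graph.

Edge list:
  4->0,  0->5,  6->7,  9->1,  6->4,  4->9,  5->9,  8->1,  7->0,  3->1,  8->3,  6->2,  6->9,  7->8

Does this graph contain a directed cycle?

No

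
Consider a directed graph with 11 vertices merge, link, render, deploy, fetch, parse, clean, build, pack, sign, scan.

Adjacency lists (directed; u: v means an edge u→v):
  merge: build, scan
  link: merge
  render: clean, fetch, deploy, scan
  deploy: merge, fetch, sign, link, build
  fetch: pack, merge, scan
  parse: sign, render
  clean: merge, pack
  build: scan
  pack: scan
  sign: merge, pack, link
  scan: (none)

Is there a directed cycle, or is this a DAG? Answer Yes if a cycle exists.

No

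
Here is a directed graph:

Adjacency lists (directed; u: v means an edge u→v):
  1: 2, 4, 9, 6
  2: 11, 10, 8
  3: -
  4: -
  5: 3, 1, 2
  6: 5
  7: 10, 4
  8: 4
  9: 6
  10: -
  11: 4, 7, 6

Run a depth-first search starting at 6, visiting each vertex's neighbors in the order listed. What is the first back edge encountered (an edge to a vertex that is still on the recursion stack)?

11→6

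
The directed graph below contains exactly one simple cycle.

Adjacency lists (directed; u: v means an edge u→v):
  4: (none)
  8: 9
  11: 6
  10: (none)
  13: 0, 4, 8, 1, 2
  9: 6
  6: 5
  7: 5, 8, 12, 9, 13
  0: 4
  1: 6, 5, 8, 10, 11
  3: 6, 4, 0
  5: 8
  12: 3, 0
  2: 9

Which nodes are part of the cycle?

5, 6, 8, 9

DFS with gray/black marking from 8:
8 gray
  9 gray
    6 gray
      5 gray
        5→8: 8 is gray → back edge
Back edge closes the cycle 8 → 9 → 6 → 5 → 8; its vertices are {5, 6, 8, 9}.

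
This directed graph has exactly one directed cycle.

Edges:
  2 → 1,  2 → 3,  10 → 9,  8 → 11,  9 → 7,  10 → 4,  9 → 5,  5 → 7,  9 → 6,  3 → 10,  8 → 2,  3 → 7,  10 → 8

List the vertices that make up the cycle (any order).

DFS with gray/black marking from 2:
2 gray
  1 gray
  1 black
  3 gray
    10 gray
      9 gray
        7 gray
        7 black
        6 gray
        6 black
        5 gray
          5→7: 7 black — skip
        5 black
      9 black
      8 gray
        11 gray
        11 black
        8→2: 2 is gray → back edge
Back edge closes the cycle 2 → 3 → 10 → 8 → 2; its vertices are {2, 3, 8, 10}.

2, 3, 8, 10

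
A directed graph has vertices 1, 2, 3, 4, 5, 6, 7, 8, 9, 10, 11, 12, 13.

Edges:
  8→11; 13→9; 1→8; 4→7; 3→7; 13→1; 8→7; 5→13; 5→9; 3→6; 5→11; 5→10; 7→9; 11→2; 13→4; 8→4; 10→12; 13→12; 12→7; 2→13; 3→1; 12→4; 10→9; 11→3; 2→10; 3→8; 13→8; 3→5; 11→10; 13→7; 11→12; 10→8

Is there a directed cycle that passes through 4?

No

4 lies on a cycle iff there is a path from 4 back to itself.
Exploring from 4, it never reaches itself; equivalently, its strongly connected component is a singleton.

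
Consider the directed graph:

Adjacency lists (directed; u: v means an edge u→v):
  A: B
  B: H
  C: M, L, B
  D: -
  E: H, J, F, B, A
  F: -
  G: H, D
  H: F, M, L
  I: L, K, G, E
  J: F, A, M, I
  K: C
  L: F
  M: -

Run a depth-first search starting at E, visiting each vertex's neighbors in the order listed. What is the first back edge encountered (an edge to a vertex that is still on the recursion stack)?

I->E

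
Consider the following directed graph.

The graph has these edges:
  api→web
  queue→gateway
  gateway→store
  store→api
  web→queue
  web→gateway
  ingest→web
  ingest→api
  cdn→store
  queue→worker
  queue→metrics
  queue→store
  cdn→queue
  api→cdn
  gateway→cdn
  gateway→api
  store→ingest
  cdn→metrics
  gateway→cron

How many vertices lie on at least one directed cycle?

A vertex is on a directed cycle iff it belongs to a strongly connected component of size ≥ 2 (or has a self-loop).
The vertices on cycles are {api, cdn, web, queue, store, ingest, gateway} — 7 in total.

7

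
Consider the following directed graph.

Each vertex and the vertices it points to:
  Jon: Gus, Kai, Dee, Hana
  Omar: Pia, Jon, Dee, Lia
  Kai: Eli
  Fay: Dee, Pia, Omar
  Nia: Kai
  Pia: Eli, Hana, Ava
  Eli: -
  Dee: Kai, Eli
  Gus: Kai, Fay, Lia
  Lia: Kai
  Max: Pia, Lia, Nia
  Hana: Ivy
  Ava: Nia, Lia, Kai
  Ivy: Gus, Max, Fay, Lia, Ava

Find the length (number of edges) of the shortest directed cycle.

4

For each vertex v, BFS finds the shortest path from v back to v.
The shortest such closed walk is Hana → Ivy → Max → Pia → Hana, length 4.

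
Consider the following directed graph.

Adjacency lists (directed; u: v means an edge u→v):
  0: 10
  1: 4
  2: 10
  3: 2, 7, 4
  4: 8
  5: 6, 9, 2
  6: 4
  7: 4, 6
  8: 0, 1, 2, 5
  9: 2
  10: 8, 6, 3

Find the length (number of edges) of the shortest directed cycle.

For each vertex v, BFS finds the shortest path from v back to v.
The shortest such closed walk is 8 → 1 → 4 → 8, length 3.

3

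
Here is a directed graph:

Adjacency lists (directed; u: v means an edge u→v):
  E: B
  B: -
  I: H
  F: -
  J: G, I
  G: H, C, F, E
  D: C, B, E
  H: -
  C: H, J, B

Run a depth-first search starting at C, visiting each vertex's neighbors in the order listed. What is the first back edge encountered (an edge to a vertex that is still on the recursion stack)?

G->C

DFS from C (visiting each vertex's neighbors in the order listed); mark gray on enter, black on exit:
C gray
  H gray
  H black
  J gray
    G gray
      G→H: H black — skip
      G→C: C is gray → back edge
First back edge: G → C.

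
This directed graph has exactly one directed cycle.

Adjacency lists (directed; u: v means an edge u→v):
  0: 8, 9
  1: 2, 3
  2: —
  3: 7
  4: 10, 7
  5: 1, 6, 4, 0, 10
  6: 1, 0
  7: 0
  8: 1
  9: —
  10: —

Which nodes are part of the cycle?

0, 1, 3, 7, 8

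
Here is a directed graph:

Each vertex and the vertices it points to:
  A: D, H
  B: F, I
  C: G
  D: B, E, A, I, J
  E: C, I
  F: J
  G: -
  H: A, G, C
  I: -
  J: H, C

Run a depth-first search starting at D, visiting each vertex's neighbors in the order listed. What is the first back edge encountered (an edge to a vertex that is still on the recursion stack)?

A->D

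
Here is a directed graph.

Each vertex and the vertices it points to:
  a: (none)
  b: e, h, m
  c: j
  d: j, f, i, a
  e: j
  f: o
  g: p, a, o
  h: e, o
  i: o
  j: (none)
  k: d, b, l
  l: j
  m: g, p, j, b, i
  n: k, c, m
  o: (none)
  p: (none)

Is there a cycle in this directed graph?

DFS with white/gray/black marking, starting from l:
l gray
  j gray
  j black
l black
a gray
a black
b gray
  e gray
    e→j: j black — skip
  e black
  h gray
    h→e: e black — skip
    o gray
    o black
  h black
  m gray
    g gray
      p gray
      p black
      g→a: a black — skip
      g→o: o black — skip
    g black
    m→p: p black — skip
    m→j: j black — skip
    m→b: b is gray → back edge
Back edge found, so a cycle exists: b → m → b.

Yes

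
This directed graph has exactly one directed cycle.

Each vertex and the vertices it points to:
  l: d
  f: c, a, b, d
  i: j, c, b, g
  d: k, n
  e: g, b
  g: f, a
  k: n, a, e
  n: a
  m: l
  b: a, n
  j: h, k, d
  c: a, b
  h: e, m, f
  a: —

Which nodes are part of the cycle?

d, e, f, g, k

DFS with gray/black marking from e:
e gray
  g gray
    f gray
      c gray
        a gray
        a black
        b gray
          b→a: a black — skip
          n gray
            n→a: a black — skip
          n black
        b black
      c black
      f→a: a black — skip
      f→b: b black — skip
      d gray
        k gray
          k→n: n black — skip
          k→a: a black — skip
          k→e: e is gray → back edge
Back edge closes the cycle e → g → f → d → k → e; its vertices are {d, e, f, g, k}.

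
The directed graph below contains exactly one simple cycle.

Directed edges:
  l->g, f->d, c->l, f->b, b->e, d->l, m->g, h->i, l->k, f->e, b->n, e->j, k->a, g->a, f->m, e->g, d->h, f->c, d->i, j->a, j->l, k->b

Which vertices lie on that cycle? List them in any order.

b, e, j, k, l

DFS with gray/black marking from b:
b gray
  e gray
    g gray
      a gray
      a black
    g black
    j gray
      j→a: a black — skip
      l gray
        k gray
          k→b: b is gray → back edge
Back edge closes the cycle b → e → j → l → k → b; its vertices are {b, e, j, k, l}.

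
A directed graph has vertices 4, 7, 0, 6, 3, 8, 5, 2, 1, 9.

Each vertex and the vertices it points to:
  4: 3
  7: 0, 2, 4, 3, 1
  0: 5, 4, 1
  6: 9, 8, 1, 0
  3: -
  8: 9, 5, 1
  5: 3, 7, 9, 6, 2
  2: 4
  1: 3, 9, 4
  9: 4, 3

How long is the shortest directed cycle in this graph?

3

For each vertex v, BFS finds the shortest path from v back to v.
The shortest such closed walk is 8 → 5 → 6 → 8, length 3.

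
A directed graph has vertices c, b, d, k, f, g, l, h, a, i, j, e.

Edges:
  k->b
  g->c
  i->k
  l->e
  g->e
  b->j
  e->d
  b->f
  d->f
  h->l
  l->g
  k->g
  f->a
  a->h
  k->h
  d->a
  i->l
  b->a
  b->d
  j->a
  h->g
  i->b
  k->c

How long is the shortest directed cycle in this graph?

5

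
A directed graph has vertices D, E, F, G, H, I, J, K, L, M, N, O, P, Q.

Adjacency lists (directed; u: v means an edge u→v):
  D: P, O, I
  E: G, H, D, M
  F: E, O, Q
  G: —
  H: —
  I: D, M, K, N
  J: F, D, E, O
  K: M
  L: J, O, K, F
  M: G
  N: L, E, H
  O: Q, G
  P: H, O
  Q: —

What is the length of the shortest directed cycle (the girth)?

2

For each vertex v, BFS finds the shortest path from v back to v.
The shortest such closed walk is D → I → D, length 2.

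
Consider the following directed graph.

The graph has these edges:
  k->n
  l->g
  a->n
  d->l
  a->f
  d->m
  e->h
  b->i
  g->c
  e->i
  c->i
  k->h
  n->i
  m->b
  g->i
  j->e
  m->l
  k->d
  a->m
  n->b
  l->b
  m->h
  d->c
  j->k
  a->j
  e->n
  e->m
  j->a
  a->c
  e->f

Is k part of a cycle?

k lies on a cycle iff there is a path from k back to itself.
Exploring from k, it never reaches itself; equivalently, its strongly connected component is a singleton.

No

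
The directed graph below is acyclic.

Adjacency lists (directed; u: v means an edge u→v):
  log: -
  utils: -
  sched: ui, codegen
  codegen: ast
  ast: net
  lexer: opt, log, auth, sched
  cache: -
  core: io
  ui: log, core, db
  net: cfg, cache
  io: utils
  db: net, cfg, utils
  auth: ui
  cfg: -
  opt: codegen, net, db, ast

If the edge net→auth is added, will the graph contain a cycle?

Adding net→auth creates a cycle iff auth can already reach net.
Path from auth: auth → ui → db → net.
So auth → … → net → auth is a cycle.

Yes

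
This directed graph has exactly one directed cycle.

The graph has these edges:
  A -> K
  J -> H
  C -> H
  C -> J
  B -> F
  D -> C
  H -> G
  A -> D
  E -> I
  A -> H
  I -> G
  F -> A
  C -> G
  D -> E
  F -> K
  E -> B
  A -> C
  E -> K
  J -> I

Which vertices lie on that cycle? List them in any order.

A, B, D, E, F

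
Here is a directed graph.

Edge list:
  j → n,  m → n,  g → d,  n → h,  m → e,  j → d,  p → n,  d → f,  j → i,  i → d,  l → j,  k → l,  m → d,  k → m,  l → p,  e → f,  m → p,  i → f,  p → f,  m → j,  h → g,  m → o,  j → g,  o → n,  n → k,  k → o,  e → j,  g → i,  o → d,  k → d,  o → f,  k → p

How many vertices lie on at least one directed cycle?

A vertex is on a directed cycle iff it belongs to a strongly connected component of size ≥ 2 (or has a self-loop).
The vertices on cycles are {e, j, k, l, m, n, o, p} — 8 in total.

8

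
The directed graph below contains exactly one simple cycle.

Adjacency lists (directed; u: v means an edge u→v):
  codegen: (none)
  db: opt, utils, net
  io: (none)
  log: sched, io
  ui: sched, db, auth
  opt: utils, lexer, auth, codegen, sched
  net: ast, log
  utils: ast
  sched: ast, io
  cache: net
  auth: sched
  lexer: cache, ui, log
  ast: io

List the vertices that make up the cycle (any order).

db, ui, opt, lexer

DFS with gray/black marking from db:
db gray
  opt gray
    utils gray
      ast gray
        io gray
        io black
      ast black
    utils black
    lexer gray
      cache gray
        net gray
          net→ast: ast black — skip
          log gray
            sched gray
              sched→ast: ast black — skip
              sched→io: io black — skip
            sched black
            log→io: io black — skip
          log black
        net black
      cache black
      ui gray
        ui→sched: sched black — skip
        ui→db: db is gray → back edge
Back edge closes the cycle db → opt → lexer → ui → db; its vertices are {db, ui, opt, lexer}.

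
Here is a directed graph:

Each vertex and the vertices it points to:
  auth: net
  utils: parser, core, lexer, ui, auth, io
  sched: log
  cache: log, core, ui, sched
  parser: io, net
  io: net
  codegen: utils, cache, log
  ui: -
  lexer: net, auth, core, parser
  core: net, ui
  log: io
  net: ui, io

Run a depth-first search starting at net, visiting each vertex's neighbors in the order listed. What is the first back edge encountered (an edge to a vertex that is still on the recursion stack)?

io->net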